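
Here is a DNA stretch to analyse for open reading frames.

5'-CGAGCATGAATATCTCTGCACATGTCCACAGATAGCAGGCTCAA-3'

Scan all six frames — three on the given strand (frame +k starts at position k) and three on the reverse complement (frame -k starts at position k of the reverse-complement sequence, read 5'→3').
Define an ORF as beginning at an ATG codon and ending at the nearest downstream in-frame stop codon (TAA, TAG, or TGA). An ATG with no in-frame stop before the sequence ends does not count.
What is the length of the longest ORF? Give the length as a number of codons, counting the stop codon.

10

Reverse complement (5'→3'): TTGAGCCTGCTATCTGTGGACATGTGCAGAGATATTCATGCTCG
Frame +1: CGA GCA TGA ATA TCT CTG CAC ATG TCC ACA GAT AGC AGG CTC — no ATG→stop ORF.
Frame +2: GAG CAT GAA TAT CTC TGC ACA TGT CCA CAG ATA GCA GGC TCA — no ATG→stop ORF.
Frame +3: AGC ATG AAT ATC TCT GCA CAT GTC CAC AGA TAG CAG GCT CAA — ATG at 6, stop TAG at 33 → 30 nt.
Frame -1: TTG AGC CTG CTA TCT GTG GAC ATG TGC AGA GAT ATT CAT GCT — no ATG→stop ORF.
Frame -2: TGA GCC TGC TAT CTG TGG ACA TGT GCA GAG ATA TTC ATG CTC — no ATG→stop ORF.
Frame -3: GAG CCT GCT ATC TGT GGA CAT GTG CAG AGA TAT TCA TGC TCG — no ATG→stop ORF.
Longest: frame +3, positions 6–35, 30 nt = 10 codons = 9 aa. → 10 codons.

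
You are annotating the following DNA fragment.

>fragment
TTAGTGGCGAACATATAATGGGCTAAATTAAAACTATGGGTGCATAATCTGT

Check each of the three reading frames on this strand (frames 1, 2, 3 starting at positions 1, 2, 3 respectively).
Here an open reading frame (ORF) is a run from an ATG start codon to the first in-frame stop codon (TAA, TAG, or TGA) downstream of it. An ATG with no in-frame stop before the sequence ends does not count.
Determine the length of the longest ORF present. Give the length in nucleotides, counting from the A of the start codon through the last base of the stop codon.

12

Frame 1: TTA GTG GCG AAC ATA TAA TGG GCT AAA TTA AAA CTA TGG GTG CAT AAT CTG — no ATG→stop ORF.
Frame 2: TAG TGG CGA ACA TAT AAT GGG CTA AAT TAA AAC TAT GGG TGC ATA ATC TGT — no ATG→stop ORF.
Frame 3: AGT GGC GAA CAT ATA ATG GGC TAA ATT AAA ACT ATG GGT GCA TAA TCT — ATG at 18, stop TAA at 24 → 9 nt; ATG at 36, stop TAA at 45 → 12 nt.
Longest: frame 3, positions 36–47, 12 nt = 4 codons = 3 aa. → 12 nucleotides.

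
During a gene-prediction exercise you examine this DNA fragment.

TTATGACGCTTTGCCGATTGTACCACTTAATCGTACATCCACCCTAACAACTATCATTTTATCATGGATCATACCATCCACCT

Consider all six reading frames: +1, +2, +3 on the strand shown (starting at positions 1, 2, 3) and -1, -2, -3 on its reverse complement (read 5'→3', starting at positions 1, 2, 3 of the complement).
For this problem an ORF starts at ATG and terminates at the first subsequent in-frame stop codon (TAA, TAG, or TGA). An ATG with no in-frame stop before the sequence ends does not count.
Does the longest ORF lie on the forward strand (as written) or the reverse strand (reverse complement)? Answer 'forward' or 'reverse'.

Reverse complement (5'→3'): AGGTGGATGGTATGATCCATGATAAAATGATAGTTGTTAGGGTGGATGTACGATTAAGTGGTACAATCGGCAAAGCGTCATAA
Frame +1: TTA TGA CGC TTT GCC GAT TGT ACC ACT TAA TCG TAC ATC CAC CCT AAC AAC TAT CAT TTT ATC ATG GAT CAT ACC ATC CAC — no ATG→stop ORF.
Frame +2: TAT GAC GCT TTG CCG ATT GTA CCA CTT AAT CGT ACA TCC ACC CTA ACA ACT ATC ATT TTA TCA TGG ATC ATA CCA TCC ACC — no ATG→stop ORF.
Frame +3: ATG ACG CTT TGC CGA TTG TAC CAC TTA ATC GTA CAT CCA CCC TAA CAA CTA TCA TTT TAT CAT GGA TCA TAC CAT CCA CCT — ATG at 3, stop TAA at 45 → 45 nt.
Frame -1: AGG TGG ATG GTA TGA TCC ATG ATA AAA TGA TAG TTG TTA GGG TGG ATG TAC GAT TAA GTG GTA CAA TCG GCA AAG CGT CAT — ATG at 7, stop TGA at 13 → 9 nt; ATG at 19, stop TGA at 28 → 12 nt; ATG at 46, stop TAA at 55 → 12 nt.
Frame -2: GGT GGA TGG TAT GAT CCA TGA TAA AAT GAT AGT TGT TAG GGT GGA TGT ACG ATT AAG TGG TAC AAT CGG CAA AGC GTC ATA — no ATG→stop ORF.
Frame -3: GTG GAT GGT ATG ATC CAT GAT AAA ATG ATA GTT GTT AGG GTG GAT GTA CGA TTA AGT GGT ACA ATC GGC AAA GCG TCA TAA — ATG at 12, stop TAA at 81 → 72 nt; ATG at 27, stop TAA at 81 → 57 nt.
Forward-strand max 45 nt; reverse-strand max 72 nt. The reverse strand has the longer ORF.

reverse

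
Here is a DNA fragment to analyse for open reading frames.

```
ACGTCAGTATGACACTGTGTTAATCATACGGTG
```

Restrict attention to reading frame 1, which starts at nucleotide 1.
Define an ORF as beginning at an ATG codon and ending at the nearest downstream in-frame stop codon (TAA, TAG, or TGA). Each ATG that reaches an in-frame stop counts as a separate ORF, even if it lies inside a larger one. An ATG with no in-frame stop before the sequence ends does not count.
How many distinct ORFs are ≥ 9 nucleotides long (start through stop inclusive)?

0

Frame 1: ACG TCA GTA TGA CAC TGT GTT AAT CAT ACG GTG — no ATG→stop ORF.
No ORF reaches 9 nucleotides. Count = 0.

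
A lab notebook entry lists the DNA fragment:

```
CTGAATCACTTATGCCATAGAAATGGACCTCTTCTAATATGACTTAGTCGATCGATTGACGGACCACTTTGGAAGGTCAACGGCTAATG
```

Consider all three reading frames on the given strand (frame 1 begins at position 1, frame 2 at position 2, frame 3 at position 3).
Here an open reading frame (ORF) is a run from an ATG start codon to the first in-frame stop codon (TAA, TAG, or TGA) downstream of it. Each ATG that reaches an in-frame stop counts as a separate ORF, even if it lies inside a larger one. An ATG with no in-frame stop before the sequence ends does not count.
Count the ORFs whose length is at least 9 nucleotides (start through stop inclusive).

Frame 1: CTG AAT CAC TTA TGC CAT AGA AAT GGA CCT CTT CTA ATA TGA CTT AGT CGA TCG ATT GAC GGA CCA CTT TGG AAG GTC AAC GGC TAA — no ATG→stop ORF.
Frame 2: TGA ATC ACT TAT GCC ATA GAA ATG GAC CTC TTC TAA TAT GAC TTA GTC GAT CGA TTG ACG GAC CAC TTT GGA AGG TCA ACG GCT AAT — ATG at 23, stop TAA at 35 → 15 nt.
Frame 3: GAA TCA CTT ATG CCA TAG AAA TGG ACC TCT TCT AAT ATG ACT TAG TCG ATC GAT TGA CGG ACC ACT TTG GAA GGT CAA CGG CTA ATG — ATG at 12, stop TAG at 18 → 9 nt; ATG at 39, stop TAG at 45 → 9 nt.
ORFs ≥ 9 nucleotides: frame 2 23–37 (15 nucleotides), frame 3 12–20 (9 nucleotides), frame 3 39–47 (9 nucleotides). Count = 3.

3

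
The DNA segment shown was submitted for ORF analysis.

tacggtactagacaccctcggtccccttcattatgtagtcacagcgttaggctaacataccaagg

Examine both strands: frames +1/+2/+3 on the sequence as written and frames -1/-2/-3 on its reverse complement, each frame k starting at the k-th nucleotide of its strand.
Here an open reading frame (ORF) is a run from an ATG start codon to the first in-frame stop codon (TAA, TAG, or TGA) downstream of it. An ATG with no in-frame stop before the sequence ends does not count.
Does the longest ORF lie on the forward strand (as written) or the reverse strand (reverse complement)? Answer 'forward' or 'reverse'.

Reverse complement (5'→3'): CCTTGGTATGTTAGCCTAACGCTGTGACTACATAATGAAGGGGACCGAGGGTGTCTAGTACCGTA
Frame +1: TAC GGT ACT AGA CAC CCT CGG TCC CCT TCA TTA TGT AGT CAC AGC GTT AGG CTA ACA TAC CAA — no ATG→stop ORF.
Frame +2: ACG GTA CTA GAC ACC CTC GGT CCC CTT CAT TAT GTA GTC ACA GCG TTA GGC TAA CAT ACC AAG — no ATG→stop ORF.
Frame +3: CGG TAC TAG ACA CCC TCG GTC CCC TTC ATT ATG TAG TCA CAG CGT TAG GCT AAC ATA CCA AGG — ATG at 33, stop TAG at 36 → 6 nt.
Frame -1: CCT TGG TAT GTT AGC CTA ACG CTG TGA CTA CAT AAT GAA GGG GAC CGA GGG TGT CTA GTA CCG — no ATG→stop ORF.
Frame -2: CTT GGT ATG TTA GCC TAA CGC TGT GAC TAC ATA ATG AAG GGG ACC GAG GGT GTC TAG TAC CGT — ATG at 8, stop TAA at 17 → 12 nt; ATG at 35, stop TAG at 56 → 24 nt.
Frame -3: TTG GTA TGT TAG CCT AAC GCT GTG ACT ACA TAA TGA AGG GGA CCG AGG GTG TCT AGT ACC GTA — no ATG→stop ORF.
Forward-strand max 6 nt; reverse-strand max 24 nt. The reverse strand has the longer ORF.

reverse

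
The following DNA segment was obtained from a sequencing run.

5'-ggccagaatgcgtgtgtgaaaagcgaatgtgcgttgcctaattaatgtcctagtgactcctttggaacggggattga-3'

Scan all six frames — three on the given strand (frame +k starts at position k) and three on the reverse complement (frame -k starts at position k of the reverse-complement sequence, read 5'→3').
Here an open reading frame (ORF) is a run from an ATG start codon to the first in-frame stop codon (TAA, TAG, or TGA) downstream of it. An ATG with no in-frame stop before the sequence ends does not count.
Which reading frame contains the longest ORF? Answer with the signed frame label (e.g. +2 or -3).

+3

Reverse complement (5'→3'): TCAATCCCCGTTCCAAAGGAGTCACTAGGACATTAATTAGGCAACGCACATTCGCTTTTCACACACGCATTCTGGCC
Frame +1: GGC CAG AAT GCG TGT GTG AAA AGC GAA TGT GCG TTG CCT AAT TAA TGT CCT AGT GAC TCC TTT GGA ACG GGG ATT — no ATG→stop ORF.
Frame +2: GCC AGA ATG CGT GTG TGA AAA GCG AAT GTG CGT TGC CTA ATT AAT GTC CTA GTG ACT CCT TTG GAA CGG GGA TTG — ATG at 8, stop TGA at 17 → 12 nt.
Frame +3: CCA GAA TGC GTG TGT GAA AAG CGA ATG TGC GTT GCC TAA TTA ATG TCC TAG TGA CTC CTT TGG AAC GGG GAT TGA — ATG at 27, stop TAA at 39 → 15 nt; ATG at 45, stop TAG at 51 → 9 nt.
Frame -1: TCA ATC CCC GTT CCA AAG GAG TCA CTA GGA CAT TAA TTA GGC AAC GCA CAT TCG CTT TTC ACA CAC GCA TTC TGG — no ATG→stop ORF.
Frame -2: CAA TCC CCG TTC CAA AGG AGT CAC TAG GAC ATT AAT TAG GCA ACG CAC ATT CGC TTT TCA CAC ACG CAT TCT GGC — no ATG→stop ORF.
Frame -3: AAT CCC CGT TCC AAA GGA GTC ACT AGG ACA TTA ATT AGG CAA CGC ACA TTC GCT TTT CAC ACA CGC ATT CTG GCC — no ATG→stop ORF.
Longest ORF is 15 nt in frame +3 (positions 27–41).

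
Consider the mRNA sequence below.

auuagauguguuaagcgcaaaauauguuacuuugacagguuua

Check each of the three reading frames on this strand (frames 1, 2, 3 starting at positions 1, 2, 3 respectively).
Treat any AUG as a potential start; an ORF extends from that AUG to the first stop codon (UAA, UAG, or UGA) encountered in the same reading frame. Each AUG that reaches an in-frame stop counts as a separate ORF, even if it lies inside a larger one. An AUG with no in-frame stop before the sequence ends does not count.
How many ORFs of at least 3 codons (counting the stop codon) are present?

2

Frame 1: AUU AGA UGU GUU AAG CGC AAA AUA UGU UAC UUU GAC AGG UUU — no AUG→stop ORF.
Frame 2: UUA GAU GUG UUA AGC GCA AAA UAU GUU ACU UUG ACA GGU UUA — no AUG→stop ORF.
Frame 3: UAG AUG UGU UAA GCG CAA AAU AUG UUA CUU UGA CAG GUU — AUG at 6, stop UAA at 12 → 9 nt; AUG at 24, stop UGA at 33 → 12 nt.
ORFs ≥ 3 codons: frame 3 6–14 (3 codons), frame 3 24–35 (4 codons). Count = 2.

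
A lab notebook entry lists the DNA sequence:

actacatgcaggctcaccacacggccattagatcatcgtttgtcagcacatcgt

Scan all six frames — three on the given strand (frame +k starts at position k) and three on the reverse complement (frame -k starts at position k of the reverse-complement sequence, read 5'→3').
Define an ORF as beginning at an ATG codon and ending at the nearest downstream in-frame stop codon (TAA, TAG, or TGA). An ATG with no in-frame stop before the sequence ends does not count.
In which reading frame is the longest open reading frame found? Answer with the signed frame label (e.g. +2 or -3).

Reverse complement (5'→3'): ACGATGTGCTGACAAACGATGATCTAATGGCCGTGTGGTGAGCCTGCATGTAGT
Frame +1: ACT ACA TGC AGG CTC ACC ACA CGG CCA TTA GAT CAT CGT TTG TCA GCA CAT CGT — no ATG→stop ORF.
Frame +2: CTA CAT GCA GGC TCA CCA CAC GGC CAT TAG ATC ATC GTT TGT CAG CAC ATC — no ATG→stop ORF.
Frame +3: TAC ATG CAG GCT CAC CAC ACG GCC ATT AGA TCA TCG TTT GTC AGC ACA TCG — no ATG→stop ORF.
Frame -1: ACG ATG TGC TGA CAA ACG ATG ATC TAA TGG CCG TGT GGT GAG CCT GCA TGT AGT — ATG at 4, stop TGA at 10 → 9 nt; ATG at 19, stop TAA at 25 → 9 nt.
Frame -2: CGA TGT GCT GAC AAA CGA TGA TCT AAT GGC CGT GTG GTG AGC CTG CAT GTA — no ATG→stop ORF.
Frame -3: GAT GTG CTG ACA AAC GAT GAT CTA ATG GCC GTG TGG TGA GCC TGC ATG TAG — ATG at 27, stop TGA at 39 → 15 nt; ATG at 48, stop TAG at 51 → 6 nt.
Longest ORF is 15 nt in frame -3 (positions 27–41).

-3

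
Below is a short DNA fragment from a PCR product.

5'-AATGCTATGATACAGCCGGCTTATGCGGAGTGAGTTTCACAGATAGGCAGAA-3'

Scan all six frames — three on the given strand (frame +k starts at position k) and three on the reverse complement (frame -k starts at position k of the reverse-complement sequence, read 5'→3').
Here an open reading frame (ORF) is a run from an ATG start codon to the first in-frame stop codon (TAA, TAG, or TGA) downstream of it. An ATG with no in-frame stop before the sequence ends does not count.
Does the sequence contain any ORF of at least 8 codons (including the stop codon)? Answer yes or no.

yes

Reverse complement (5'→3'): TTCTGCCTATCTGTGAAACTCACTCCGCATAAGCCGGCTGTATCATAGCATT
Frame +1: AAT GCT ATG ATA CAG CCG GCT TAT GCG GAG TGA GTT TCA CAG ATA GGC AGA — ATG at 7, stop TGA at 31 → 27 nt.
Frame +2: ATG CTA TGA TAC AGC CGG CTT ATG CGG AGT GAG TTT CAC AGA TAG GCA GAA — ATG at 2, stop TGA at 8 → 9 nt; ATG at 23, stop TAG at 44 → 24 nt.
Frame +3: TGC TAT GAT ACA GCC GGC TTA TGC GGA GTG AGT TTC ACA GAT AGG CAG — no ATG→stop ORF.
Frame -1: TTC TGC CTA TCT GTG AAA CTC ACT CCG CAT AAG CCG GCT GTA TCA TAG CAT — no ATG→stop ORF.
Frame -2: TCT GCC TAT CTG TGA AAC TCA CTC CGC ATA AGC CGG CTG TAT CAT AGC ATT — no ATG→stop ORF.
Frame -3: CTG CCT ATC TGT GAA ACT CAC TCC GCA TAA GCC GGC TGT ATC ATA GCA — no ATG→stop ORF.
Frame +1 has an ORF of 9 codons (positions 7–33) ≥ 8, so yes.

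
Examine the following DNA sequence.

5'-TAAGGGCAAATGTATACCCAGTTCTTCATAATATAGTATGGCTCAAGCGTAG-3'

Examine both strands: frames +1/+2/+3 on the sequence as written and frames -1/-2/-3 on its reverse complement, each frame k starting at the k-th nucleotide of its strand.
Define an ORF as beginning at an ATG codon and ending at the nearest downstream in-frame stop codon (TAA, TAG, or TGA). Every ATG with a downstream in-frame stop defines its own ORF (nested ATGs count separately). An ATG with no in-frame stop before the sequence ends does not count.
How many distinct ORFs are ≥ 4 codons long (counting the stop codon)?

2

Reverse complement (5'→3'): CTACGCTTGAGCCATACTATATTATGAAGAACTGGGTATACATTTGCCCTTA
Frame +1: TAA GGG CAA ATG TAT ACC CAG TTC TTC ATA ATA TAG TAT GGC TCA AGC GTA — ATG at 10, stop TAG at 34 → 27 nt.
Frame +2: AAG GGC AAA TGT ATA CCC AGT TCT TCA TAA TAT AGT ATG GCT CAA GCG TAG — ATG at 38, stop TAG at 50 → 15 nt.
Frame +3: AGG GCA AAT GTA TAC CCA GTT CTT CAT AAT ATA GTA TGG CTC AAG CGT — no ATG→stop ORF.
Frame -1: CTA CGC TTG AGC CAT ACT ATA TTA TGA AGA ACT GGG TAT ACA TTT GCC CTT — no ATG→stop ORF.
Frame -2: TAC GCT TGA GCC ATA CTA TAT TAT GAA GAA CTG GGT ATA CAT TTG CCC TTA — no ATG→stop ORF.
Frame -3: ACG CTT GAG CCA TAC TAT ATT ATG AAG AAC TGG GTA TAC ATT TGC CCT — no ATG→stop ORF.
ORFs ≥ 4 codons: frame +1 10–36 (9 codons), frame +2 38–52 (5 codons). Count = 2.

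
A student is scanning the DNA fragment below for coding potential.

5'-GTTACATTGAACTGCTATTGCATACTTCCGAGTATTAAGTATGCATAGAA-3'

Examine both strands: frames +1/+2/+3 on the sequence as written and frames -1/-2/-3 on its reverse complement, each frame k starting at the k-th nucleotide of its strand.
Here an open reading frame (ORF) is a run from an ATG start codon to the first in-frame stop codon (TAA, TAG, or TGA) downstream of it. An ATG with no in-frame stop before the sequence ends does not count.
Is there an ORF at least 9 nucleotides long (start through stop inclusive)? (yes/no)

Reverse complement (5'→3'): TTCTATGCATACTTAATACTCGGAAGTATGCAATAGCAGTTCAATGTAAC
Frame +1: GTT ACA TTG AAC TGC TAT TGC ATA CTT CCG AGT ATT AAG TAT GCA TAG — no ATG→stop ORF.
Frame +2: TTA CAT TGA ACT GCT ATT GCA TAC TTC CGA GTA TTA AGT ATG CAT AGA — no ATG→stop ORF.
Frame +3: TAC ATT GAA CTG CTA TTG CAT ACT TCC GAG TAT TAA GTA TGC ATA GAA — no ATG→stop ORF.
Frame -1: TTC TAT GCA TAC TTA ATA CTC GGA AGT ATG CAA TAG CAG TTC AAT GTA — ATG at 28, stop TAG at 34 → 9 nt.
Frame -2: TCT ATG CAT ACT TAA TAC TCG GAA GTA TGC AAT AGC AGT TCA ATG TAA — ATG at 5, stop TAA at 14 → 12 nt; ATG at 44, stop TAA at 47 → 6 nt.
Frame -3: CTA TGC ATA CTT AAT ACT CGG AAG TAT GCA ATA GCA GTT CAA TGT AAC — no ATG→stop ORF.
Frame -1 has an ORF of 9 nucleotides (positions 28–36) ≥ 9, so yes.

yes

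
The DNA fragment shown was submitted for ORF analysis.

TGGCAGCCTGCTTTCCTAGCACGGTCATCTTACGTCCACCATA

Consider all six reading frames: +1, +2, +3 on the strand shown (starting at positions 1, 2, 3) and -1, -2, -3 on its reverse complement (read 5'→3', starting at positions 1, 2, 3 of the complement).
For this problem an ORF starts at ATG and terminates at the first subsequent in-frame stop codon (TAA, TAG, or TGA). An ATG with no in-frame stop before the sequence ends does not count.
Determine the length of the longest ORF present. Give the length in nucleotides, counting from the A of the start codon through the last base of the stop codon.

Reverse complement (5'→3'): TATGGTGGACGTAAGATGACCGTGCTAGGAAAGCAGGCTGCCA
Frame +1: TGG CAG CCT GCT TTC CTA GCA CGG TCA TCT TAC GTC CAC CAT — no ATG→stop ORF.
Frame +2: GGC AGC CTG CTT TCC TAG CAC GGT CAT CTT ACG TCC ACC ATA — no ATG→stop ORF.
Frame +3: GCA GCC TGC TTT CCT AGC ACG GTC ATC TTA CGT CCA CCA — no ATG→stop ORF.
Frame -1: TAT GGT GGA CGT AAG ATG ACC GTG CTA GGA AAG CAG GCT GCC — no ATG→stop ORF.
Frame -2: ATG GTG GAC GTA AGA TGA CCG TGC TAG GAA AGC AGG CTG CCA — ATG at 2, stop TGA at 17 → 18 nt.
Frame -3: TGG TGG ACG TAA GAT GAC CGT GCT AGG AAA GCA GGC TGC — no ATG→stop ORF.
Longest: frame -2, positions 2–19, 18 nt = 6 codons = 5 aa. → 18 nucleotides.

18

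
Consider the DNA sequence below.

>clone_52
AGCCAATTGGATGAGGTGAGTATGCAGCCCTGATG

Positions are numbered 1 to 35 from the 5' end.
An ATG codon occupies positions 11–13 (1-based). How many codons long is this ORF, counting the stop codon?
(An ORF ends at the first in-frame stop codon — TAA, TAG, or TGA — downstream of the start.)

Codons from position 11: ATG (11–13), AGG (14–16), TGA (17–19).
TGA is the first in-frame stop; that's 3 codons including the stop.

3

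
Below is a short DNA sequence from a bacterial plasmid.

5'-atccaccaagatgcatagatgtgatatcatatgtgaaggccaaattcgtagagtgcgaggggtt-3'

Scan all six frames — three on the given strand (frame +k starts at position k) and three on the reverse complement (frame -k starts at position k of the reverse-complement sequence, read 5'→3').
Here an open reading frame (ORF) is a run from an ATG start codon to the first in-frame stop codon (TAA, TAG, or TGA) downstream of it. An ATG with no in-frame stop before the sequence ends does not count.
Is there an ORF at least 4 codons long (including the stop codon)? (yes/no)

no

Reverse complement (5'→3'): AACCCCTCGCACTCTACGAATTTGGCCTTCACATATGATATCACATCTATGCATCTTGGTGGAT
Frame +1: ATC CAC CAA GAT GCA TAG ATG TGA TAT CAT ATG TGA AGG CCA AAT TCG TAG AGT GCG AGG GGT — ATG at 19, stop TGA at 22 → 6 nt; ATG at 31, stop TGA at 34 → 6 nt.
Frame +2: TCC ACC AAG ATG CAT AGA TGT GAT ATC ATA TGT GAA GGC CAA ATT CGT AGA GTG CGA GGG GTT — no ATG→stop ORF.
Frame +3: CCA CCA AGA TGC ATA GAT GTG ATA TCA TAT GTG AAG GCC AAA TTC GTA GAG TGC GAG GGG — no ATG→stop ORF.
Frame -1: AAC CCC TCG CAC TCT ACG AAT TTG GCC TTC ACA TAT GAT ATC ACA TCT ATG CAT CTT GGT GGA — no ATG→stop ORF.
Frame -2: ACC CCT CGC ACT CTA CGA ATT TGG CCT TCA CAT ATG ATA TCA CAT CTA TGC ATC TTG GTG GAT — no ATG→stop ORF.
Frame -3: CCC CTC GCA CTC TAC GAA TTT GGC CTT CAC ATA TGA TAT CAC ATC TAT GCA TCT TGG TGG — no ATG→stop ORF.
Largest ORF found is 2 codons < 4, so no.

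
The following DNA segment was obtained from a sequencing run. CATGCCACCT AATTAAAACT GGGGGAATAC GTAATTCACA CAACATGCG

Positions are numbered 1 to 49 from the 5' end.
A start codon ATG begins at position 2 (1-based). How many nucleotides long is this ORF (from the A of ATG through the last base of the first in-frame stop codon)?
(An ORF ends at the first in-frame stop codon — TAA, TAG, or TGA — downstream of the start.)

Codons from position 2: ATG (2–4), CCA (5–7), CCT (8–10), AAT (11–13), TAA (14–16).
TAA is the first in-frame stop; ORF spans 2–16, 15 nucleotides.

15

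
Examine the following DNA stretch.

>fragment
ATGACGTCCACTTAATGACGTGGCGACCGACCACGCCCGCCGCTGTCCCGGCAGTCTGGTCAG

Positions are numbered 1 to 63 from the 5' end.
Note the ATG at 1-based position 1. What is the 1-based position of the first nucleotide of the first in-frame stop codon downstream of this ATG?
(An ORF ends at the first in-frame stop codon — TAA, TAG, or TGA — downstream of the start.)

Codons from position 1: ATG (1–3), ACG (4–6), TCC (7–9), ACT (10–12), TAA (13–15).
TAA is a stop codon; it begins at position 13.

13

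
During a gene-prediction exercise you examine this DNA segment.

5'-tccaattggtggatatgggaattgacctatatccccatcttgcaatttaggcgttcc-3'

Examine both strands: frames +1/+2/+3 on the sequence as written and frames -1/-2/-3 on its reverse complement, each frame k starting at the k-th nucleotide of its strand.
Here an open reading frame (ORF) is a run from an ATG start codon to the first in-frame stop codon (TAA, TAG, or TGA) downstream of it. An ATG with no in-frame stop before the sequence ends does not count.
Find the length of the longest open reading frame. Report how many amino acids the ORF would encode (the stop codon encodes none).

11

Reverse complement (5'→3'): GGAACGCCTAAATTGCAAGATGGGGATATAGGTCAATTCCCATATCCACCAATTGGA
Frame +1: TCC AAT TGG TGG ATA TGG GAA TTG ACC TAT ATC CCC ATC TTG CAA TTT AGG CGT TCC — no ATG→stop ORF.
Frame +2: CCA ATT GGT GGA TAT GGG AAT TGA CCT ATA TCC CCA TCT TGC AAT TTA GGC GTT — no ATG→stop ORF.
Frame +3: CAA TTG GTG GAT ATG GGA ATT GAC CTA TAT CCC CAT CTT GCA ATT TAG GCG TTC — ATG at 15, stop TAG at 48 → 36 nt.
Frame -1: GGA ACG CCT AAA TTG CAA GAT GGG GAT ATA GGT CAA TTC CCA TAT CCA CCA ATT GGA — no ATG→stop ORF.
Frame -2: GAA CGC CTA AAT TGC AAG ATG GGG ATA TAG GTC AAT TCC CAT ATC CAC CAA TTG — ATG at 20, stop TAG at 29 → 12 nt.
Frame -3: AAC GCC TAA ATT GCA AGA TGG GGA TAT AGG TCA ATT CCC ATA TCC ACC AAT TGG — no ATG→stop ORF.
Longest: frame +3, positions 15–50, 36 nt = 12 codons = 11 aa. → 11 amino acids.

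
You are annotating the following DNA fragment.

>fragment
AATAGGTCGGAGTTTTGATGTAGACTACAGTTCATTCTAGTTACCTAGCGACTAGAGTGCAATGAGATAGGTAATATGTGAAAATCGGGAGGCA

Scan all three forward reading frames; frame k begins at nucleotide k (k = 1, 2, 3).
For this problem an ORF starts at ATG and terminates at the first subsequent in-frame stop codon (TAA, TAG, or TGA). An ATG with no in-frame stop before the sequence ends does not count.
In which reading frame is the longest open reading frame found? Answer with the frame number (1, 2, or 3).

2

Frame 1: AAT AGG TCG GAG TTT TGA TGT AGA CTA CAG TTC ATT CTA GTT ACC TAG CGA CTA GAG TGC AAT GAG ATA GGT AAT ATG TGA AAA TCG GGA GGC — ATG at 76, stop TGA at 79 → 6 nt.
Frame 2: ATA GGT CGG AGT TTT GAT GTA GAC TAC AGT TCA TTC TAG TTA CCT AGC GAC TAG AGT GCA ATG AGA TAG GTA ATA TGT GAA AAT CGG GAG GCA — ATG at 62, stop TAG at 68 → 9 nt.
Frame 3: TAG GTC GGA GTT TTG ATG TAG ACT ACA GTT CAT TCT AGT TAC CTA GCG ACT AGA GTG CAA TGA GAT AGG TAA TAT GTG AAA ATC GGG AGG — ATG at 18, stop TAG at 21 → 6 nt.
Longest ORF is 9 nt in frame 2 (positions 62–70).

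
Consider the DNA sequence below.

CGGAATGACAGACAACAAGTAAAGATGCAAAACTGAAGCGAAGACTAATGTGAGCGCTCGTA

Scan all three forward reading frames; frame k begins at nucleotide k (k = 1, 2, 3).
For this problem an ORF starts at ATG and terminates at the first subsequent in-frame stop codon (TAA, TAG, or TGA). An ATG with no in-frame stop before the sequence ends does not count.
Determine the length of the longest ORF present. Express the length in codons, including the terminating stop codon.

Frame 1: CGG AAT GAC AGA CAA CAA GTA AAG ATG CAA AAC TGA AGC GAA GAC TAA TGT GAG CGC TCG — ATG at 25, stop TGA at 34 → 12 nt.
Frame 2: GGA ATG ACA GAC AAC AAG TAA AGA TGC AAA ACT GAA GCG AAG ACT AAT GTG AGC GCT CGT — ATG at 5, stop TAA at 20 → 18 nt.
Frame 3: GAA TGA CAG ACA ACA AGT AAA GAT GCA AAA CTG AAG CGA AGA CTA ATG TGA GCG CTC GTA — ATG at 48, stop TGA at 51 → 6 nt.
Longest: frame 2, positions 5–22, 18 nt = 6 codons = 5 aa. → 6 codons.

6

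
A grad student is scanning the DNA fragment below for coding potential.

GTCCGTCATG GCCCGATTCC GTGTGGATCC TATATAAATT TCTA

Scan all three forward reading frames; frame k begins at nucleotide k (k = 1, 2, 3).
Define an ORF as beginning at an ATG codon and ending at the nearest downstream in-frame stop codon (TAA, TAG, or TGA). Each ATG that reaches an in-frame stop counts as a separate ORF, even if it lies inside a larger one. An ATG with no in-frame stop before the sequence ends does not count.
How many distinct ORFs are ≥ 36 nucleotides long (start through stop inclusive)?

0

Frame 1: GTC CGT CAT GGC CCG ATT CCG TGT GGA TCC TAT ATA AAT TTC — no ATG→stop ORF.
Frame 2: TCC GTC ATG GCC CGA TTC CGT GTG GAT CCT ATA TAA ATT TCT — ATG at 8, stop TAA at 35 → 30 nt.
Frame 3: CCG TCA TGG CCC GAT TCC GTG TGG ATC CTA TAT AAA TTT CTA — no ATG→stop ORF.
No ORF reaches 36 nucleotides. Count = 0.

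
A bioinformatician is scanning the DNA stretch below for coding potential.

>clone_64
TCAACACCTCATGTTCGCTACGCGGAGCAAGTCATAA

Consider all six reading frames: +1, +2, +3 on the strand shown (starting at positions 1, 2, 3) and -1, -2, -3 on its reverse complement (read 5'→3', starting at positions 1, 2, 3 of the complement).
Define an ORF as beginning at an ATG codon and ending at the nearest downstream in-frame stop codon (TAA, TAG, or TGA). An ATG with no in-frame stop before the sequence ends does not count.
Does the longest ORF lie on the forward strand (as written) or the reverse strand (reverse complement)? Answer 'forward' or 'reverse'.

forward

Reverse complement (5'→3'): TTATGACTTGCTCCGCGTAGCGAACATGAGGTGTTGA
Frame +1: TCA ACA CCT CAT GTT CGC TAC GCG GAG CAA GTC ATA — no ATG→stop ORF.
Frame +2: CAA CAC CTC ATG TTC GCT ACG CGG AGC AAG TCA TAA — ATG at 11, stop TAA at 35 → 27 nt.
Frame +3: AAC ACC TCA TGT TCG CTA CGC GGA GCA AGT CAT — no ATG→stop ORF.
Frame -1: TTA TGA CTT GCT CCG CGT AGC GAA CAT GAG GTG TTG — no ATG→stop ORF.
Frame -2: TAT GAC TTG CTC CGC GTA GCG AAC ATG AGG TGT TGA — ATG at 26, stop TGA at 35 → 12 nt.
Frame -3: ATG ACT TGC TCC GCG TAG CGA ACA TGA GGT GTT — ATG at 3, stop TAG at 18 → 18 nt.
Forward-strand max 27 nt; reverse-strand max 18 nt. The forward strand has the longer ORF.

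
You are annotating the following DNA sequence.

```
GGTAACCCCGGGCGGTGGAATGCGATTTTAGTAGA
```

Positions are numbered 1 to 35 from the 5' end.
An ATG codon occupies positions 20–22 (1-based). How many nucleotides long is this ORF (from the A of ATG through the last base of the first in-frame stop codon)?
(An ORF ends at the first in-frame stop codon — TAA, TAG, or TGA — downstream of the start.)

Codons from position 20: ATG (20–22), CGA (23–25), TTT (26–28), TAG (29–31).
TAG is the first in-frame stop; ORF spans 20–31, 12 nucleotides.

12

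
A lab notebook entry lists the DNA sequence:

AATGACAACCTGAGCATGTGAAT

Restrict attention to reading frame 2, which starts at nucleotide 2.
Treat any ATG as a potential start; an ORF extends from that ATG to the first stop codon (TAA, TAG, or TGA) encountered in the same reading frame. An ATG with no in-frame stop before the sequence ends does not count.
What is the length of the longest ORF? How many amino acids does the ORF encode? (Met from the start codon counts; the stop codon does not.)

Frame 2: ATG ACA ACC TGA GCA TGT GAA — ATG at 2, stop TGA at 11 → 12 nt.
Longest: frame 2, positions 2–13, 12 nt = 4 codons = 3 aa. → 3 amino acids.

3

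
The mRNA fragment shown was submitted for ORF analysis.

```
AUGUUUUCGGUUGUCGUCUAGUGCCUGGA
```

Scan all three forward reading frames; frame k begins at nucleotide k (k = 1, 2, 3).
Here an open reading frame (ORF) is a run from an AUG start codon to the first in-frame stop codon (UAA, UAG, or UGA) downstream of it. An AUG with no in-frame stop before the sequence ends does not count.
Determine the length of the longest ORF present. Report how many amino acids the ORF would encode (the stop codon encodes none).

6

Frame 1: AUG UUU UCG GUU GUC GUC UAG UGC CUG — AUG at 1, stop UAG at 19 → 21 nt.
Frame 2: UGU UUU CGG UUG UCG UCU AGU GCC UGG — no AUG→stop ORF.
Frame 3: GUU UUC GGU UGU CGU CUA GUG CCU GGA — no AUG→stop ORF.
Longest: frame 1, positions 1–21, 21 nt = 7 codons = 6 aa. → 6 amino acids.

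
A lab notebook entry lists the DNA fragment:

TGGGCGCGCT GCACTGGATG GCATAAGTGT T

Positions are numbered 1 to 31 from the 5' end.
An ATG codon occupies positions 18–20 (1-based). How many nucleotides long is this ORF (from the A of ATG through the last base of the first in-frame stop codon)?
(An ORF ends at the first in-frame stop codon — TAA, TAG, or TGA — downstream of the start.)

9

Codons from position 18: ATG (18–20), GCA (21–23), TAA (24–26).
TAA is the first in-frame stop; ORF spans 18–26, 9 nucleotides.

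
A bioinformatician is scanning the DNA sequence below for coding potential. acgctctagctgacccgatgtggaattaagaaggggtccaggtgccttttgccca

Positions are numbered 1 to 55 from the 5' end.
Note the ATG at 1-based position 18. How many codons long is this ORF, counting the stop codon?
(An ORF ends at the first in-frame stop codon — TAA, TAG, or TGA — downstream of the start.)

Codons from position 18: ATG (18–20), TGG (21–23), AAT (24–26), TAA (27–29).
TAA is the first in-frame stop; that's 4 codons including the stop.

4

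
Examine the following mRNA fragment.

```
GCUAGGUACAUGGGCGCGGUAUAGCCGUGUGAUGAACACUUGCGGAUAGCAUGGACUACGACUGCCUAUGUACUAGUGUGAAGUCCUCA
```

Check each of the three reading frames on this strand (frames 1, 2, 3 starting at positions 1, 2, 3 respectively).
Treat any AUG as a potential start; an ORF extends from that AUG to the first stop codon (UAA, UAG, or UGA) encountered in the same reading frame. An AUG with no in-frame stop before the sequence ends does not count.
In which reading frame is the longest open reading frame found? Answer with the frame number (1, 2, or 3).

Frame 1: GCU AGG UAC AUG GGC GCG GUA UAG CCG UGU GAU GAA CAC UUG CGG AUA GCA UGG ACU ACG ACU GCC UAU GUA CUA GUG UGA AGU CCU — AUG at 10, stop UAG at 22 → 15 nt.
Frame 2: CUA GGU ACA UGG GCG CGG UAU AGC CGU GUG AUG AAC ACU UGC GGA UAG CAU GGA CUA CGA CUG CCU AUG UAC UAG UGU GAA GUC CUC — AUG at 32, stop UAG at 47 → 18 nt; AUG at 68, stop UAG at 74 → 9 nt.
Frame 3: UAG GUA CAU GGG CGC GGU AUA GCC GUG UGA UGA ACA CUU GCG GAU AGC AUG GAC UAC GAC UGC CUA UGU ACU AGU GUG AAG UCC UCA — no AUG→stop ORF.
Longest ORF is 18 nt in frame 2 (positions 32–49).

2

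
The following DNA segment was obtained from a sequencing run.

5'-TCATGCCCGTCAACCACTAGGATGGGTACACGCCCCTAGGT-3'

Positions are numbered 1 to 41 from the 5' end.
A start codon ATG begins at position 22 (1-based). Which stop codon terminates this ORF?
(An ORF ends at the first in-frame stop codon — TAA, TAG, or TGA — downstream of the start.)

Codons from position 22: ATG (22–24), GGT (25–27), ACA (28–30), CGC (31–33), CCC (34–36), TAG (37–39).
The first in-frame stop codon is TAG.

TAG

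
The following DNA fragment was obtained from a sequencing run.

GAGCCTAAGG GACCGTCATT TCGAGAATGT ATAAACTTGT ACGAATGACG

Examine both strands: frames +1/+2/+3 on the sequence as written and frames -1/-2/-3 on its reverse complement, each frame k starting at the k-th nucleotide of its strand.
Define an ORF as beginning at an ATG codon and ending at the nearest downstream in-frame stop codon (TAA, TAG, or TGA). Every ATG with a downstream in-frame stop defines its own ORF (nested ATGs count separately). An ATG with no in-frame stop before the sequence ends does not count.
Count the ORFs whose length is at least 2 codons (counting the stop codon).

1

Reverse complement (5'→3'): CGTCATTCGTACAAGTTTATACATTCTCGAAATGACGGTCCCTTAGGCTC
Frame +1: GAG CCT AAG GGA CCG TCA TTT CGA GAA TGT ATA AAC TTG TAC GAA TGA — no ATG→stop ORF.
Frame +2: AGC CTA AGG GAC CGT CAT TTC GAG AAT GTA TAA ACT TGT ACG AAT GAC — no ATG→stop ORF.
Frame +3: GCC TAA GGG ACC GTC ATT TCG AGA ATG TAT AAA CTT GTA CGA ATG ACG — no ATG→stop ORF.
Frame -1: CGT CAT TCG TAC AAG TTT ATA CAT TCT CGA AAT GAC GGT CCC TTA GGC — no ATG→stop ORF.
Frame -2: GTC ATT CGT ACA AGT TTA TAC ATT CTC GAA ATG ACG GTC CCT TAG GCT — ATG at 32, stop TAG at 44 → 15 nt.
Frame -3: TCA TTC GTA CAA GTT TAT ACA TTC TCG AAA TGA CGG TCC CTT AGG CTC — no ATG→stop ORF.
ORFs ≥ 2 codons: frame -2 32–46 (5 codons). Count = 1.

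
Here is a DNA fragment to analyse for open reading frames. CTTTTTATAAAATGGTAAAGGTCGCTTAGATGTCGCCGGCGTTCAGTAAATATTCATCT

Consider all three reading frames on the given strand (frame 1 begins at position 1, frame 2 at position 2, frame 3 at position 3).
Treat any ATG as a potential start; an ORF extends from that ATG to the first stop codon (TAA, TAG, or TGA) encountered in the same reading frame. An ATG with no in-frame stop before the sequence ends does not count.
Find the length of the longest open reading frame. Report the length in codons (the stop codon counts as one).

Frame 1: CTT TTT ATA AAA TGG TAA AGG TCG CTT AGA TGT CGC CGG CGT TCA GTA AAT ATT CAT — no ATG→stop ORF.
Frame 2: TTT TTA TAA AAT GGT AAA GGT CGC TTA GAT GTC GCC GGC GTT CAG TAA ATA TTC ATC — no ATG→stop ORF.
Frame 3: TTT TAT AAA ATG GTA AAG GTC GCT TAG ATG TCG CCG GCG TTC AGT AAA TAT TCA TCT — ATG at 12, stop TAG at 27 → 18 nt.
Longest: frame 3, positions 12–29, 18 nt = 6 codons = 5 aa. → 6 codons.

6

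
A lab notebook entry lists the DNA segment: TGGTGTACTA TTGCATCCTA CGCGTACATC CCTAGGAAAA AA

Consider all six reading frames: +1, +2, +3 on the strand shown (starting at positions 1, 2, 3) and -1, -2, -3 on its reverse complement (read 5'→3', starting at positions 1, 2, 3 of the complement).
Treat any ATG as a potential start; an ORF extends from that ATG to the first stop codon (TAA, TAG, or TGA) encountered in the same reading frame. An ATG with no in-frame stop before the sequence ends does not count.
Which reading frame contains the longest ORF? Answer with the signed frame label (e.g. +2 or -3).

Reverse complement (5'→3'): TTTTTTCCTAGGGATGTACGCGTAGGATGCAATAGTACACCA
Frame +1: TGG TGT ACT ATT GCA TCC TAC GCG TAC ATC CCT AGG AAA AAA — no ATG→stop ORF.
Frame +2: GGT GTA CTA TTG CAT CCT ACG CGT ACA TCC CTA GGA AAA — no ATG→stop ORF.
Frame +3: GTG TAC TAT TGC ATC CTA CGC GTA CAT CCC TAG GAA AAA — no ATG→stop ORF.
Frame -1: TTT TTT CCT AGG GAT GTA CGC GTA GGA TGC AAT AGT ACA CCA — no ATG→stop ORF.
Frame -2: TTT TTC CTA GGG ATG TAC GCG TAG GAT GCA ATA GTA CAC — ATG at 14, stop TAG at 23 → 12 nt.
Frame -3: TTT TCC TAG GGA TGT ACG CGT AGG ATG CAA TAG TAC ACC — ATG at 27, stop TAG at 33 → 9 nt.
Longest ORF is 12 nt in frame -2 (positions 14–25).

-2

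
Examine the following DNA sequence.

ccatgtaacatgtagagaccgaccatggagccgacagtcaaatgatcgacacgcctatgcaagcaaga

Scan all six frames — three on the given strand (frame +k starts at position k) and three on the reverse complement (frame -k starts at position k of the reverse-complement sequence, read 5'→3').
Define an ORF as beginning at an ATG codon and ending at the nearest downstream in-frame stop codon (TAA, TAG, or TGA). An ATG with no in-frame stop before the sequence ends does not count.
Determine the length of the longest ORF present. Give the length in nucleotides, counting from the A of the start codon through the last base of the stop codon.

21

Reverse complement (5'→3'): TCTTGCTTGCATAGGCGTGTCGATCATTTGACTGTCGGCTCCATGGTCGGTCTCTACATGTTACATGG
Frame +1: CCA TGT AAC ATG TAG AGA CCG ACC ATG GAG CCG ACA GTC AAA TGA TCG ACA CGC CTA TGC AAG CAA — ATG at 10, stop TAG at 13 → 6 nt; ATG at 25, stop TGA at 43 → 21 nt.
Frame +2: CAT GTA ACA TGT AGA GAC CGA CCA TGG AGC CGA CAG TCA AAT GAT CGA CAC GCC TAT GCA AGC AAG — no ATG→stop ORF.
Frame +3: ATG TAA CAT GTA GAG ACC GAC CAT GGA GCC GAC AGT CAA ATG ATC GAC ACG CCT ATG CAA GCA AGA — ATG at 3, stop TAA at 6 → 6 nt.
Frame -1: TCT TGC TTG CAT AGG CGT GTC GAT CAT TTG ACT GTC GGC TCC ATG GTC GGT CTC TAC ATG TTA CAT — no ATG→stop ORF.
Frame -2: CTT GCT TGC ATA GGC GTG TCG ATC ATT TGA CTG TCG GCT CCA TGG TCG GTC TCT ACA TGT TAC ATG — no ATG→stop ORF.
Frame -3: TTG CTT GCA TAG GCG TGT CGA TCA TTT GAC TGT CGG CTC CAT GGT CGG TCT CTA CAT GTT ACA TGG — no ATG→stop ORF.
Longest: frame +1, positions 25–45, 21 nt = 7 codons = 6 aa. → 21 nucleotides.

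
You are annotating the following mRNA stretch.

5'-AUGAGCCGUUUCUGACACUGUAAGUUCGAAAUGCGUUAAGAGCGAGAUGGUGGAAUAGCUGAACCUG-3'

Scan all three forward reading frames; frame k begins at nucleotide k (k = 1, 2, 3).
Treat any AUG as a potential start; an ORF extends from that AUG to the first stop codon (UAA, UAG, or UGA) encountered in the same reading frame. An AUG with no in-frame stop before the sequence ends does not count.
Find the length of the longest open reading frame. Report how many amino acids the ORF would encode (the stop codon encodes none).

Frame 1: AUG AGC CGU UUC UGA CAC UGU AAG UUC GAA AUG CGU UAA GAG CGA GAU GGU GGA AUA GCU GAA CCU — AUG at 1, stop UGA at 13 → 15 nt; AUG at 31, stop UAA at 37 → 9 nt.
Frame 2: UGA GCC GUU UCU GAC ACU GUA AGU UCG AAA UGC GUU AAG AGC GAG AUG GUG GAA UAG CUG AAC CUG — AUG at 47, stop UAG at 56 → 12 nt.
Frame 3: GAG CCG UUU CUG ACA CUG UAA GUU CGA AAU GCG UUA AGA GCG AGA UGG UGG AAU AGC UGA ACC — no AUG→stop ORF.
Longest: frame 1, positions 1–15, 15 nt = 5 codons = 4 aa. → 4 amino acids.

4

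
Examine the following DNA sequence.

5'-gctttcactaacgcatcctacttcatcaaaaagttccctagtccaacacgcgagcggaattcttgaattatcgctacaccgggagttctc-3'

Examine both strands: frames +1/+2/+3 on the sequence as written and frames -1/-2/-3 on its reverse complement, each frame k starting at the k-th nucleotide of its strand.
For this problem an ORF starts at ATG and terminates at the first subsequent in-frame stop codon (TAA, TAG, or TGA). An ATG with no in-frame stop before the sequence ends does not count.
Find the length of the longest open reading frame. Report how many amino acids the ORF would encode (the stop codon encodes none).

Reverse complement (5'→3'): GAGAACTCCCGGTGTAGCGATAATTCAAGAATTCCGCTCGCGTGTTGGACTAGGGAACTTTTTGATGAAGTAGGATGCGTTAGTGAAAGC
Frame +1: GCT TTC ACT AAC GCA TCC TAC TTC ATC AAA AAG TTC CCT AGT CCA ACA CGC GAG CGG AAT TCT TGA ATT ATC GCT ACA CCG GGA GTT CTC — no ATG→stop ORF.
Frame +2: CTT TCA CTA ACG CAT CCT ACT TCA TCA AAA AGT TCC CTA GTC CAA CAC GCG AGC GGA ATT CTT GAA TTA TCG CTA CAC CGG GAG TTC — no ATG→stop ORF.
Frame +3: TTT CAC TAA CGC ATC CTA CTT CAT CAA AAA GTT CCC TAG TCC AAC ACG CGA GCG GAA TTC TTG AAT TAT CGC TAC ACC GGG AGT TCT — no ATG→stop ORF.
Frame -1: GAG AAC TCC CGG TGT AGC GAT AAT TCA AGA ATT CCG CTC GCG TGT TGG ACT AGG GAA CTT TTT GAT GAA GTA GGA TGC GTT AGT GAA AGC — no ATG→stop ORF.
Frame -2: AGA ACT CCC GGT GTA GCG ATA ATT CAA GAA TTC CGC TCG CGT GTT GGA CTA GGG AAC TTT TTG ATG AAG TAG GAT GCG TTA GTG AAA — ATG at 65, stop TAG at 71 → 9 nt.
Frame -3: GAA CTC CCG GTG TAG CGA TAA TTC AAG AAT TCC GCT CGC GTG TTG GAC TAG GGA ACT TTT TGA TGA AGT AGG ATG CGT TAG TGA AAG — ATG at 75, stop TAG at 81 → 9 nt.
Longest: frame -2, positions 65–73, 9 nt = 3 codons = 2 aa. → 2 amino acids.

2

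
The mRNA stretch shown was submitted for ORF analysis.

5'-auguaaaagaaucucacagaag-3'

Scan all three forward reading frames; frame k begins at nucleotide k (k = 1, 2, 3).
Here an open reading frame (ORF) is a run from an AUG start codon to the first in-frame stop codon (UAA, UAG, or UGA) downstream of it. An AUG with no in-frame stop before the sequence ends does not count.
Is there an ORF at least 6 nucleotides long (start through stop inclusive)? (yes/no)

yes

Frame 1: AUG UAA AAG AAU CUC ACA GAA — AUG at 1, stop UAA at 4 → 6 nt.
Frame 2: UGU AAA AGA AUC UCA CAG AAG — no AUG→stop ORF.
Frame 3: GUA AAA GAA UCU CAC AGA — no AUG→stop ORF.
Frame 1 has an ORF of 6 nucleotides (positions 1–6) ≥ 6, so yes.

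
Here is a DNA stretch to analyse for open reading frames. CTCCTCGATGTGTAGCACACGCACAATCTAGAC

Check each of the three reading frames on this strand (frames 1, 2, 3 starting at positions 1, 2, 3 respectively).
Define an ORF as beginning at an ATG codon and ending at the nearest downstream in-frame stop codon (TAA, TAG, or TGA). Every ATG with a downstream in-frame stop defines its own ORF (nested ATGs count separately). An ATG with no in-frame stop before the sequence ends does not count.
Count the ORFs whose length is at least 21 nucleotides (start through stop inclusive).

Frame 1: CTC CTC GAT GTG TAG CAC ACG CAC AAT CTA GAC — no ATG→stop ORF.
Frame 2: TCC TCG ATG TGT AGC ACA CGC ACA ATC TAG — ATG at 8, stop TAG at 29 → 24 nt.
Frame 3: CCT CGA TGT GTA GCA CAC GCA CAA TCT AGA — no ATG→stop ORF.
ORFs ≥ 21 nucleotides: frame 2 8–31 (24 nucleotides). Count = 1.

1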